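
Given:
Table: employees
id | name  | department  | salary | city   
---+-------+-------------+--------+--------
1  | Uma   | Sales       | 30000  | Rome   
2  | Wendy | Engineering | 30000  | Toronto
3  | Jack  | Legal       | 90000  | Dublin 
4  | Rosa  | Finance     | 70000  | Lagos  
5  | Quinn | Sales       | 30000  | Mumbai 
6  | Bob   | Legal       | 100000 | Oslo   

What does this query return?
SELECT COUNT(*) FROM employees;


COUNT(*) counts all rows

6


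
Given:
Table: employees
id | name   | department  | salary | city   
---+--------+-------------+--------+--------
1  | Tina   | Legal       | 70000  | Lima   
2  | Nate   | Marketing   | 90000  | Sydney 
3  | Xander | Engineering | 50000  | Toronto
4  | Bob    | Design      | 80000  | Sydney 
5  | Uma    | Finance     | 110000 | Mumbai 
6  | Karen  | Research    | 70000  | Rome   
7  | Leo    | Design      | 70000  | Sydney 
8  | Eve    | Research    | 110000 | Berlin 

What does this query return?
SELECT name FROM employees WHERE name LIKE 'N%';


LIKE 'N%' matches names starting with 'N'
Matching: 1

1 rows:
Nate


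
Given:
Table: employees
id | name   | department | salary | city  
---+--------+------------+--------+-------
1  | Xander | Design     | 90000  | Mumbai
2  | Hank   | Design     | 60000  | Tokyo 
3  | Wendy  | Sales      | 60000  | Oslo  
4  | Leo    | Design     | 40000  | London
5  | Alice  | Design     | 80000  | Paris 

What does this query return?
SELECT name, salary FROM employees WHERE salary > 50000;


Filtering: salary > 50000
Matching: 4 rows

4 rows:
Xander, 90000
Hank, 60000
Wendy, 60000
Alice, 80000


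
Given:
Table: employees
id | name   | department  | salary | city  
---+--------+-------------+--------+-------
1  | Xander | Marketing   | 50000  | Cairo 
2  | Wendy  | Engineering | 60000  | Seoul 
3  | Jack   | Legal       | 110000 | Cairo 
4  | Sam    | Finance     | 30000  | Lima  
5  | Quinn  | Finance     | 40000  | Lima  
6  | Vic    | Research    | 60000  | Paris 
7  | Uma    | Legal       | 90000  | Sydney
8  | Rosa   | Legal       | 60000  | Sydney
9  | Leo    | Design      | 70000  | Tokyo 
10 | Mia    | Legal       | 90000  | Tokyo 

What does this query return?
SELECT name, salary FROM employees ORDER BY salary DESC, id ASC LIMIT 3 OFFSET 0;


Sort by salary DESC (id ASC tiebreak), then skip 0 and take 3
Rows 1 through 3

3 rows:
Jack, 110000
Uma, 90000
Mia, 90000


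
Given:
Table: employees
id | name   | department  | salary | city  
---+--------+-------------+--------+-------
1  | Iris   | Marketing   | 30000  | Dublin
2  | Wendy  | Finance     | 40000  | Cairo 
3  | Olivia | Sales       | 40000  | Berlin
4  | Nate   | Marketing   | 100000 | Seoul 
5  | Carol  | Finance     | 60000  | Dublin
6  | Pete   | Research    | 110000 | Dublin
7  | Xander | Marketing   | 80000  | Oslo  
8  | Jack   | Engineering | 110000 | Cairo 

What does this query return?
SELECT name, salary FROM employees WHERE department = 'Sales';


Filtering: department = 'Sales'
Matching rows: 1

1 rows:
Olivia, 40000


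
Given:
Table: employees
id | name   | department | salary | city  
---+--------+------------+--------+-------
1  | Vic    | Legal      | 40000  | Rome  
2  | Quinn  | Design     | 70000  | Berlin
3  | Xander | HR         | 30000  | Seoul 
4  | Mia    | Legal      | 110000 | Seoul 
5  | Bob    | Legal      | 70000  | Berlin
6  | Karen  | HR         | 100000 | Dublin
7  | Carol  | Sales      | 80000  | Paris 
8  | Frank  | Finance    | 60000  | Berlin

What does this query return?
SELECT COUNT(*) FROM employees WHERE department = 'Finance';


Counting rows where department = 'Finance'
  Frank -> MATCH


1


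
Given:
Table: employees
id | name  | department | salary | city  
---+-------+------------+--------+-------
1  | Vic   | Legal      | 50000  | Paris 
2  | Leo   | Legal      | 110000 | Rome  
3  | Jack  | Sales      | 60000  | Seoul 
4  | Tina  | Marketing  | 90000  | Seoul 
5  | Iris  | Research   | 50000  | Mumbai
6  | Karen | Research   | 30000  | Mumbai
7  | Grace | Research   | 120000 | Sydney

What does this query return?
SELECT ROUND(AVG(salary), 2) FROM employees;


SUM(salary) = 510000
COUNT = 7
ROUND(AVG, 2) = ROUND(510000 / 7, 2) = 72857.14

72857.14


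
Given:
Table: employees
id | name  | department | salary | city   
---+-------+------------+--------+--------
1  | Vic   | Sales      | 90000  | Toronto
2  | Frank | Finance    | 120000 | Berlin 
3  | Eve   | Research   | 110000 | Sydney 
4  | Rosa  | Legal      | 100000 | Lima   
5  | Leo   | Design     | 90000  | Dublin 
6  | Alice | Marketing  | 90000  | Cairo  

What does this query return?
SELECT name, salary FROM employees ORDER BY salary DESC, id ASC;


Sorting by salary DESC, then id ASC for ties

6 rows:
Frank, 120000
Eve, 110000
Rosa, 100000
Vic, 90000
Leo, 90000
Alice, 90000


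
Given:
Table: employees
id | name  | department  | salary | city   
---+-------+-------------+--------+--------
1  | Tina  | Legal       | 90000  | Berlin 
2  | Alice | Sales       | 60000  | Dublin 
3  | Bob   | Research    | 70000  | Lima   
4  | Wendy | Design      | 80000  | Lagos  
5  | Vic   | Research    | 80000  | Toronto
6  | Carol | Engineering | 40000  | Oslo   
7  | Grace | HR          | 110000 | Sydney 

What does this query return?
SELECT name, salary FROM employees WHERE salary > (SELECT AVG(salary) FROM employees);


Subquery: AVG(salary) = 75714.29
Filtering: salary > 75714.29
  Tina (90000) -> MATCH
  Wendy (80000) -> MATCH
  Vic (80000) -> MATCH
  Grace (110000) -> MATCH


4 rows:
Tina, 90000
Wendy, 80000
Vic, 80000
Grace, 110000


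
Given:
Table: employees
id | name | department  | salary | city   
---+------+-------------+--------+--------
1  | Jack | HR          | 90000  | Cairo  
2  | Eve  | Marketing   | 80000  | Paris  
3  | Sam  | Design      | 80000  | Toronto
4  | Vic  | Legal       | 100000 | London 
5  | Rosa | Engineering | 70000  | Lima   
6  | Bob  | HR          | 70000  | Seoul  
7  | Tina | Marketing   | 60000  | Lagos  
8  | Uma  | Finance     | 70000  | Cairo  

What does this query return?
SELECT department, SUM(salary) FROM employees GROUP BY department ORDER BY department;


Summing salary within each department:
  Design: 80000 = 80000
  Engineering: 70000 = 70000
  Finance: 70000 = 70000
  HR: 90000 + 70000 = 160000
  Legal: 100000 = 100000
  Marketing: 80000 + 60000 = 140000


6 groups:
Design, 80000
Engineering, 70000
Finance, 70000
HR, 160000
Legal, 100000
Marketing, 140000


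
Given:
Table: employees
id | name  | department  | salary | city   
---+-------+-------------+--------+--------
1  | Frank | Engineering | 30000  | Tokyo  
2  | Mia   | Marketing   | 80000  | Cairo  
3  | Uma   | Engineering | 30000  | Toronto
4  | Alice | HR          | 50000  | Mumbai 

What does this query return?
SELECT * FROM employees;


SELECT * returns all 4 rows with all columns

4 rows:
1, Frank, Engineering, 30000, Tokyo
2, Mia, Marketing, 80000, Cairo
3, Uma, Engineering, 30000, Toronto
4, Alice, HR, 50000, Mumbai


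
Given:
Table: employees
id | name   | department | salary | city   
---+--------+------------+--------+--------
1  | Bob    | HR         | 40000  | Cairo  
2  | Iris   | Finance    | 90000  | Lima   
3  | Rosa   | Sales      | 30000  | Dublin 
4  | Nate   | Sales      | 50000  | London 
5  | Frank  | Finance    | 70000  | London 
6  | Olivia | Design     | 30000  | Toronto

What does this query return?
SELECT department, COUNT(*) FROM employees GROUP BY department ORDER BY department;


Assigning each row to its department group:
  Bob -> HR
  Iris -> Finance
  Rosa -> Sales
  Nate -> Sales
  Frank -> Finance
  Olivia -> Design


4 groups:
Design, 1
Finance, 2
HR, 1
Sales, 2


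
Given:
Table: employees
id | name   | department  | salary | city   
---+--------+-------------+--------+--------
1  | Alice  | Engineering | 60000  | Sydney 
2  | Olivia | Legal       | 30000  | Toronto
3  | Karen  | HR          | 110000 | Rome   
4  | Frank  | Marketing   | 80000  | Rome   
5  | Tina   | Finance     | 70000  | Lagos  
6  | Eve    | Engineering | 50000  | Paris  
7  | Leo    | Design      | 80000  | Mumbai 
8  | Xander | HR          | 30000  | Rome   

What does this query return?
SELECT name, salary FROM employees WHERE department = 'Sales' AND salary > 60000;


Filtering: department = 'Sales' AND salary > 60000
Matching: 0 rows

Empty result set (0 rows)


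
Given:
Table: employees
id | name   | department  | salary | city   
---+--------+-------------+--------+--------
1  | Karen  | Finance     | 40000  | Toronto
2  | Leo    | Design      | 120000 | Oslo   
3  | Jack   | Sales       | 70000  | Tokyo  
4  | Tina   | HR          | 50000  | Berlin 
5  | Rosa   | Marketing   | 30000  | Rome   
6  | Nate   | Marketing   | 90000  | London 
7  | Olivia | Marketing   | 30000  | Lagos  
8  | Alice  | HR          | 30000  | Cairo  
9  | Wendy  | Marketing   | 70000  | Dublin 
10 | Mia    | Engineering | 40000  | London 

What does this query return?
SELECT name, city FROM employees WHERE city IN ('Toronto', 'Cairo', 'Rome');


Filtering: city IN ('Toronto', 'Cairo', 'Rome')
Matching: 3 rows

3 rows:
Karen, Toronto
Rosa, Rome
Alice, Cairo


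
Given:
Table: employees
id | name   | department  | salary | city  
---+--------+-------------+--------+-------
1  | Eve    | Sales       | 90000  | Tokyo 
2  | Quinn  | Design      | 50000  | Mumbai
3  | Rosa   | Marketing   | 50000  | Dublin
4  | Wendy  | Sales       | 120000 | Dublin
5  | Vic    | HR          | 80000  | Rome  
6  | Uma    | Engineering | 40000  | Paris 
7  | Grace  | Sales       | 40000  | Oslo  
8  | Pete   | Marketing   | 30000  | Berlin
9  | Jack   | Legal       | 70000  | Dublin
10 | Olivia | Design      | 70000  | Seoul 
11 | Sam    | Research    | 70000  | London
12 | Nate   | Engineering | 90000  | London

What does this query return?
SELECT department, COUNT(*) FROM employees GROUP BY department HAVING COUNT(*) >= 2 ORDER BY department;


Groups with count >= 2:
  Design: 2 -> PASS
  Engineering: 2 -> PASS
  Marketing: 2 -> PASS
  Sales: 3 -> PASS
  HR: 1 -> filtered out
  Legal: 1 -> filtered out
  Research: 1 -> filtered out


4 groups:
Design, 2
Engineering, 2
Marketing, 2
Sales, 3


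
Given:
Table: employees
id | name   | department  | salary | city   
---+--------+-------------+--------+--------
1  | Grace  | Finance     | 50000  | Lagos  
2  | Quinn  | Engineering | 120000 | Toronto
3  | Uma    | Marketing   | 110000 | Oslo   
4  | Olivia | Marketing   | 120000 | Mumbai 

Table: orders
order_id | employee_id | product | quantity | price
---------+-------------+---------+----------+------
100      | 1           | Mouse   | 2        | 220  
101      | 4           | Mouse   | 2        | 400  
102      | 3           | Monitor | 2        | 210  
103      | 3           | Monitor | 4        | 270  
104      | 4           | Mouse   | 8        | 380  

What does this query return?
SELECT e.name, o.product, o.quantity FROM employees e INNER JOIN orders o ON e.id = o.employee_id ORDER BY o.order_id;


Joining employees.id = orders.employee_id:
  employee Grace (id=1) -> order Mouse
  employee Olivia (id=4) -> order Mouse
  employee Uma (id=3) -> order Monitor
  employee Uma (id=3) -> order Monitor
  employee Olivia (id=4) -> order Mouse


5 rows:
Grace, Mouse, 2
Olivia, Mouse, 2
Uma, Monitor, 2
Uma, Monitor, 4
Olivia, Mouse, 8


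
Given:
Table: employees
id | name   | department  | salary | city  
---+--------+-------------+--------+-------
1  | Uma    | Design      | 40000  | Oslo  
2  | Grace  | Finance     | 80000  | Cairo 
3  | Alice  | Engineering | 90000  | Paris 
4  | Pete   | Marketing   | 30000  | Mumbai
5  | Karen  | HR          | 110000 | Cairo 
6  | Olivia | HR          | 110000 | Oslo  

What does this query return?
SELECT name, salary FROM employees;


Projecting columns: name, salary

6 rows:
Uma, 40000
Grace, 80000
Alice, 90000
Pete, 30000
Karen, 110000
Olivia, 110000


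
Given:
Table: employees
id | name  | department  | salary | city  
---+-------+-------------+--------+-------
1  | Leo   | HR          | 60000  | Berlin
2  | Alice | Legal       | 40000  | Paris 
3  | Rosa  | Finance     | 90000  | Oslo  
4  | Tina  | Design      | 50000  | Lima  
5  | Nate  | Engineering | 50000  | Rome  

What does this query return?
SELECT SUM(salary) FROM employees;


SUM(salary) = 60000 + 40000 + 90000 + 50000 + 50000 = 290000

290000


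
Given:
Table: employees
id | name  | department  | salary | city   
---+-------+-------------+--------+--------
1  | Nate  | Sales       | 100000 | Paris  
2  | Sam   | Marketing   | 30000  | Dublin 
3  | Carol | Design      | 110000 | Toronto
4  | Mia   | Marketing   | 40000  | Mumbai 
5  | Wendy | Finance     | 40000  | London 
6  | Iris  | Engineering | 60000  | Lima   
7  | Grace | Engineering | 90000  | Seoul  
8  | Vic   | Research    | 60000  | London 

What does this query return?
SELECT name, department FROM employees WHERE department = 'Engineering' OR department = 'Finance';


Filtering: department = 'Engineering' OR 'Finance'
Matching: 3 rows

3 rows:
Wendy, Finance
Iris, Engineering
Grace, Engineering


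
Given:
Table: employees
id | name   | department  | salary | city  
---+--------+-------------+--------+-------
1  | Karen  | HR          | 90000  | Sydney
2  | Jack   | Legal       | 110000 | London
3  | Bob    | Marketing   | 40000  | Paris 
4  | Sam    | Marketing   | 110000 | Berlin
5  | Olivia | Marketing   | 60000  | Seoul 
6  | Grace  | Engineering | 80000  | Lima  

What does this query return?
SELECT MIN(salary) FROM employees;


Salaries: 90000, 110000, 40000, 110000, 60000, 80000
MIN = 40000

40000


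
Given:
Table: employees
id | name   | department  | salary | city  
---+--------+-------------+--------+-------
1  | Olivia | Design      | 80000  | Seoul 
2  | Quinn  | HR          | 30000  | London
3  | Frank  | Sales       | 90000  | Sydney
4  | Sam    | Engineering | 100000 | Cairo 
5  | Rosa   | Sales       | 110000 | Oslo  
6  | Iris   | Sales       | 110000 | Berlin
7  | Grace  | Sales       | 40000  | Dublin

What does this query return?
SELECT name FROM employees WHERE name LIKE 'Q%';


LIKE 'Q%' matches names starting with 'Q'
Matching: 1

1 rows:
Quinn


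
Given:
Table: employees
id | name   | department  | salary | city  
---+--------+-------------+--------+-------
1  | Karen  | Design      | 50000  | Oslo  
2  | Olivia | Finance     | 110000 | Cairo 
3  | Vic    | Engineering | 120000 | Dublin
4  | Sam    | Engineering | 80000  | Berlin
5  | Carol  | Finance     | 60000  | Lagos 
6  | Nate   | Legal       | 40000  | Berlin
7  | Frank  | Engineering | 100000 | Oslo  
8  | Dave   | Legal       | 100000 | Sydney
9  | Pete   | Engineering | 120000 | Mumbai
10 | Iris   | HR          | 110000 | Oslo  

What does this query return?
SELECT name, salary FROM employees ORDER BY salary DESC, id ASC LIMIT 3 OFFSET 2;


Sort by salary DESC (id ASC tiebreak), then skip 2 and take 3
Rows 3 through 5

3 rows:
Olivia, 110000
Iris, 110000
Frank, 100000


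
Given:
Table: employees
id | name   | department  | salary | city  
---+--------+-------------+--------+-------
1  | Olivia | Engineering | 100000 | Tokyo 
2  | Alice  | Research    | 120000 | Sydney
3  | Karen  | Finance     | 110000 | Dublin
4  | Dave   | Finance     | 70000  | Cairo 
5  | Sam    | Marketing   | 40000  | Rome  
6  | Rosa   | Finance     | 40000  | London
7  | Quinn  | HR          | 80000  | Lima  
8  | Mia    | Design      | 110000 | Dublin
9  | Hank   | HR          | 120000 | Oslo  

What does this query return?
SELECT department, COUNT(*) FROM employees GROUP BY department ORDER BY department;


Assigning each row to its department group:
  Olivia -> Engineering
  Alice -> Research
  Karen -> Finance
  Dave -> Finance
  Sam -> Marketing
  Rosa -> Finance
  Quinn -> HR
  Mia -> Design
  Hank -> HR


6 groups:
Design, 1
Engineering, 1
Finance, 3
HR, 2
Marketing, 1
Research, 1


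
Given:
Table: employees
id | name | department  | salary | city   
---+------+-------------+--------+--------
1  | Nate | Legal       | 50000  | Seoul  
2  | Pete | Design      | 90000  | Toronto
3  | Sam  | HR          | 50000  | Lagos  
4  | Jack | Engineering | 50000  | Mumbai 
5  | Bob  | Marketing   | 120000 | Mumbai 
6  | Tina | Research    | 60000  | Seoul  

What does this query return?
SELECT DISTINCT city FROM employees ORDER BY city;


All 'city' values (row order): Seoul, Toronto, Lagos, Mumbai, Mumbai, Seoul
Removing duplicates leaves 4 unique value(s).

4 values:
Lagos
Mumbai
Seoul
Toronto


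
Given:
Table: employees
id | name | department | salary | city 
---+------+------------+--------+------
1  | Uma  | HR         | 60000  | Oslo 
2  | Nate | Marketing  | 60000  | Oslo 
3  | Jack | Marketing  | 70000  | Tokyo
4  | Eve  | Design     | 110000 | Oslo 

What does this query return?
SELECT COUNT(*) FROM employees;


COUNT(*) counts all rows

4


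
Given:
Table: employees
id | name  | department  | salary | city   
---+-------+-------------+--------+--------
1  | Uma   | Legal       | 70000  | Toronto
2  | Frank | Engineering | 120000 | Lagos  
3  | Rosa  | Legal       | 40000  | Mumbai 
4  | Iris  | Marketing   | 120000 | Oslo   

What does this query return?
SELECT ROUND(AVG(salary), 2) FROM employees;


SUM(salary) = 350000
COUNT = 4
ROUND(AVG, 2) = ROUND(350000 / 4, 2) = 87500.0

87500.0


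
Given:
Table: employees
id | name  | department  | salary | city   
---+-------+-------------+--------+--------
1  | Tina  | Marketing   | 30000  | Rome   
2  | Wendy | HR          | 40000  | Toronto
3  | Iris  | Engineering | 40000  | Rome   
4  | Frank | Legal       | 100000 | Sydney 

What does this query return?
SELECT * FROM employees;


SELECT * returns all 4 rows with all columns

4 rows:
1, Tina, Marketing, 30000, Rome
2, Wendy, HR, 40000, Toronto
3, Iris, Engineering, 40000, Rome
4, Frank, Legal, 100000, Sydney


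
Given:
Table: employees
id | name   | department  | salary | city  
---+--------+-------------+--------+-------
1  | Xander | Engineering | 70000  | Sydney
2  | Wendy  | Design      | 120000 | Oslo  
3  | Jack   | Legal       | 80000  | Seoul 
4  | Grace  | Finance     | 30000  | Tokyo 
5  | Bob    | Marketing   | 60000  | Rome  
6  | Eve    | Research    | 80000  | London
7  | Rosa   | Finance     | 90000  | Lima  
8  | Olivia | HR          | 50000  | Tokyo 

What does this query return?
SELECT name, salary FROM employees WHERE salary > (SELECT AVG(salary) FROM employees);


Subquery: AVG(salary) = 72500.0
Filtering: salary > 72500.0
  Wendy (120000) -> MATCH
  Jack (80000) -> MATCH
  Eve (80000) -> MATCH
  Rosa (90000) -> MATCH


4 rows:
Wendy, 120000
Jack, 80000
Eve, 80000
Rosa, 90000


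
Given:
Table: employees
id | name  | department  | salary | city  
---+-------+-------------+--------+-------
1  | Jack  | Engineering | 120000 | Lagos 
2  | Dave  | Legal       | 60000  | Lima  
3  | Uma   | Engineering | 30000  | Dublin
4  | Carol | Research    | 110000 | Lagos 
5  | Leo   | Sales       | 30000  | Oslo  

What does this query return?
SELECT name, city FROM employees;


Projecting columns: name, city

5 rows:
Jack, Lagos
Dave, Lima
Uma, Dublin
Carol, Lagos
Leo, Oslo


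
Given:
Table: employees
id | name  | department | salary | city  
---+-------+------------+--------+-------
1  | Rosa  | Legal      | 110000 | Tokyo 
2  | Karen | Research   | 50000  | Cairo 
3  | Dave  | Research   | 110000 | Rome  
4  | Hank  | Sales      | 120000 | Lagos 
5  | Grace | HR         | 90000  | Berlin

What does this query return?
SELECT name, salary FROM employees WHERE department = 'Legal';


Filtering: department = 'Legal'
Matching rows: 1

1 rows:
Rosa, 110000


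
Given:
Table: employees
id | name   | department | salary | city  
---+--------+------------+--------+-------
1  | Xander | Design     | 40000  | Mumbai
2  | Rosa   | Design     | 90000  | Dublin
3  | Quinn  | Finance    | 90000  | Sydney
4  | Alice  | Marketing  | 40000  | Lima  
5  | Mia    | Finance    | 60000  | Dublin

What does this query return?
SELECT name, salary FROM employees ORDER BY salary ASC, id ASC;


Sorting by salary ASC, then id ASC for ties

5 rows:
Xander, 40000
Alice, 40000
Mia, 60000
Rosa, 90000
Quinn, 90000


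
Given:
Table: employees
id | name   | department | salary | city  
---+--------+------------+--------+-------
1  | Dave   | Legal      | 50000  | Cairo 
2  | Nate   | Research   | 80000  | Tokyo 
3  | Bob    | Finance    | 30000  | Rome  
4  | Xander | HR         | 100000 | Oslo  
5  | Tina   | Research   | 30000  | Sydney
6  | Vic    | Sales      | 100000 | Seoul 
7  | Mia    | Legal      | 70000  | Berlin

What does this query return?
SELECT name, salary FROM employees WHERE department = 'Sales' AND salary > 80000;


Filtering: department = 'Sales' AND salary > 80000
Matching: 1 rows

1 rows:
Vic, 100000


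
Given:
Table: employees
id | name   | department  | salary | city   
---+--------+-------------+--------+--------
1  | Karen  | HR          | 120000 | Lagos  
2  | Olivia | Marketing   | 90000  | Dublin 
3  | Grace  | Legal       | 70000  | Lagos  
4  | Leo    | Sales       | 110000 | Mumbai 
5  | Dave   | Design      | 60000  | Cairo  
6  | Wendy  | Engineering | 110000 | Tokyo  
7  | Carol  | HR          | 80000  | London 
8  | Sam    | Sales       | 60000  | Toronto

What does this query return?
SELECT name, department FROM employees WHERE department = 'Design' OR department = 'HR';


Filtering: department = 'Design' OR 'HR'
Matching: 3 rows

3 rows:
Karen, HR
Dave, Design
Carol, HR


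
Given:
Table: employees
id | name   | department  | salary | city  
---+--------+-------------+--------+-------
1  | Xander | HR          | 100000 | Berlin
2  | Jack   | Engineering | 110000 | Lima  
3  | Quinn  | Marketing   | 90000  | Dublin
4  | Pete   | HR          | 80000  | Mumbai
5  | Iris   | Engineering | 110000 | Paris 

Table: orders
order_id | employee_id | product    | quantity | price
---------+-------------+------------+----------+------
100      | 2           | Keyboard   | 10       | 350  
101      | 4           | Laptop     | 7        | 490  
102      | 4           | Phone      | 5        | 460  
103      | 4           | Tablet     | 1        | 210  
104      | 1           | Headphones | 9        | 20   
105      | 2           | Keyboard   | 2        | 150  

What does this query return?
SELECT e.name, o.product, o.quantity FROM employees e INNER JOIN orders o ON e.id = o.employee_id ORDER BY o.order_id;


Joining employees.id = orders.employee_id:
  employee Jack (id=2) -> order Keyboard
  employee Pete (id=4) -> order Laptop
  employee Pete (id=4) -> order Phone
  employee Pete (id=4) -> order Tablet
  employee Xander (id=1) -> order Headphones
  employee Jack (id=2) -> order Keyboard


6 rows:
Jack, Keyboard, 10
Pete, Laptop, 7
Pete, Phone, 5
Pete, Tablet, 1
Xander, Headphones, 9
Jack, Keyboard, 2


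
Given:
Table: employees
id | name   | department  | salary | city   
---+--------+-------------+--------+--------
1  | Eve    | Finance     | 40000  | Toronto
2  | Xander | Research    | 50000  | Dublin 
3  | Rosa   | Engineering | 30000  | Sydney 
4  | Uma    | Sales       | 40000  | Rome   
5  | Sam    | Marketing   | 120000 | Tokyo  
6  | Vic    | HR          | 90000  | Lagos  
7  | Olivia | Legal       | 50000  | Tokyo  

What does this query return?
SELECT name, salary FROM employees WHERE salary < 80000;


Filtering: salary < 80000
Matching: 5 rows

5 rows:
Eve, 40000
Xander, 50000
Rosa, 30000
Uma, 40000
Olivia, 50000


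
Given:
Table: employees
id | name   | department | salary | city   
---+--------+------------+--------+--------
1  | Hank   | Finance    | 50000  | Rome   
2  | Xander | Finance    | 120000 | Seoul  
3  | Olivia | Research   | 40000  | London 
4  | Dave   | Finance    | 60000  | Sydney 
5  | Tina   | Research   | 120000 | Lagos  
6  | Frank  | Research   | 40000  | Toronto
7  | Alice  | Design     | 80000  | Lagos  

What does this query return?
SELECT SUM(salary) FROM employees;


SUM(salary) = 50000 + 120000 + 40000 + 60000 + 120000 + 40000 + 80000 = 510000

510000


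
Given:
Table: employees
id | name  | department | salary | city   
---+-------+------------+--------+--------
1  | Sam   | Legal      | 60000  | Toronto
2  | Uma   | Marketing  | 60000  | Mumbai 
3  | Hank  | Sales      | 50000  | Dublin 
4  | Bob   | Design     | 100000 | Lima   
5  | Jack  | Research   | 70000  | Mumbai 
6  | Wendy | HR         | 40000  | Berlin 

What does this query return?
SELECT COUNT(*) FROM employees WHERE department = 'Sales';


Counting rows where department = 'Sales'
  Hank -> MATCH


1


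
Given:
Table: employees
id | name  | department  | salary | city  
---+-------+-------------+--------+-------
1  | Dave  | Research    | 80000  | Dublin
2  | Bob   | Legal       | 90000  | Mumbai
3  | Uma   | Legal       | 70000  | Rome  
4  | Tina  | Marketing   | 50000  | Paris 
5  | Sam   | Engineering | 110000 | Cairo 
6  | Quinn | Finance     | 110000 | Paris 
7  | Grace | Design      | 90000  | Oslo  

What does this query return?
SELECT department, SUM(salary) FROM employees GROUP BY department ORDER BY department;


Summing salary within each department:
  Design: 90000 = 90000
  Engineering: 110000 = 110000
  Finance: 110000 = 110000
  Legal: 90000 + 70000 = 160000
  Marketing: 50000 = 50000
  Research: 80000 = 80000


6 groups:
Design, 90000
Engineering, 110000
Finance, 110000
Legal, 160000
Marketing, 50000
Research, 80000


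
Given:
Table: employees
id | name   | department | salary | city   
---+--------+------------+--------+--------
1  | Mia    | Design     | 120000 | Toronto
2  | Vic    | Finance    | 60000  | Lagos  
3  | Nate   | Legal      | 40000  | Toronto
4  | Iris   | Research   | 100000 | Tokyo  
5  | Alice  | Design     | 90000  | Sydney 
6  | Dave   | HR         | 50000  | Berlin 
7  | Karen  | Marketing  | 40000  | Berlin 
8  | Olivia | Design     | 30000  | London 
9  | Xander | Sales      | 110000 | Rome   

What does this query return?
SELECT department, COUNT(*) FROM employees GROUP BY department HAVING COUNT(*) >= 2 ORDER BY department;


Groups with count >= 2:
  Design: 3 -> PASS
  Finance: 1 -> filtered out
  HR: 1 -> filtered out
  Legal: 1 -> filtered out
  Marketing: 1 -> filtered out
  Research: 1 -> filtered out
  Sales: 1 -> filtered out


1 groups:
Design, 3


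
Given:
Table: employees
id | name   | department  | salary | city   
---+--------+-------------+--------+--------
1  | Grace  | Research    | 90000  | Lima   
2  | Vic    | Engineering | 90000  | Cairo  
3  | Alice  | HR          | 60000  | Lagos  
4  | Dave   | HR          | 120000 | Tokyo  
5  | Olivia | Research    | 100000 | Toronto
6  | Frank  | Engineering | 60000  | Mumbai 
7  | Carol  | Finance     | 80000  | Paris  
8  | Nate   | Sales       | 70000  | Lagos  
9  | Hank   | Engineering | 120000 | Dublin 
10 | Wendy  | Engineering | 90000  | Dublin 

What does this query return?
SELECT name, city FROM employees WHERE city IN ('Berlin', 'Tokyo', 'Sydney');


Filtering: city IN ('Berlin', 'Tokyo', 'Sydney')
Matching: 1 rows

1 rows:
Dave, Tokyo


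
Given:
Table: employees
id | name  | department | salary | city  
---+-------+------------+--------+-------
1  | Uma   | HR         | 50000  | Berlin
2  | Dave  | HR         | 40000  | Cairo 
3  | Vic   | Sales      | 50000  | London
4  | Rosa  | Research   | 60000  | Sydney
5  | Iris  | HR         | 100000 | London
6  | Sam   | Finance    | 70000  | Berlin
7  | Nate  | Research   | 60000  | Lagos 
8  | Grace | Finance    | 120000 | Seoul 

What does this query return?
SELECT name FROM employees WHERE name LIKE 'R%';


LIKE 'R%' matches names starting with 'R'
Matching: 1

1 rows:
Rosa


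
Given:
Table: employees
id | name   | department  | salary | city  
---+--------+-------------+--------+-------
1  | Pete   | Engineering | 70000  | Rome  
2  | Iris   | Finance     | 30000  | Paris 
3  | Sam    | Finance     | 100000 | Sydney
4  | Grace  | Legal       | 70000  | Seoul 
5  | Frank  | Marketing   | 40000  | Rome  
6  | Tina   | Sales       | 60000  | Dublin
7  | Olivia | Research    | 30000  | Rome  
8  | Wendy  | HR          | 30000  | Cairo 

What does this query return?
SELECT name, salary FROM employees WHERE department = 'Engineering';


Filtering: department = 'Engineering'
Matching rows: 1

1 rows:
Pete, 70000


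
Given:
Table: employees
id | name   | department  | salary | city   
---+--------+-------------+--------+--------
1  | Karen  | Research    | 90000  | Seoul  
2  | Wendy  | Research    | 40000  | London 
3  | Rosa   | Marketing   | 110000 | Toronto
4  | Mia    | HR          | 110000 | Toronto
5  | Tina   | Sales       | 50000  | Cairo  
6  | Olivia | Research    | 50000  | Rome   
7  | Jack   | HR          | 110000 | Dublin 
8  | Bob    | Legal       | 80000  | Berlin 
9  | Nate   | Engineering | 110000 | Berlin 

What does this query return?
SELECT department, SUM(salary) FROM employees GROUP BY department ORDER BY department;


Summing salary within each department:
  Engineering: 110000 = 110000
  HR: 110000 + 110000 = 220000
  Legal: 80000 = 80000
  Marketing: 110000 = 110000
  Research: 90000 + 40000 + 50000 = 180000
  Sales: 50000 = 50000


6 groups:
Engineering, 110000
HR, 220000
Legal, 80000
Marketing, 110000
Research, 180000
Sales, 50000


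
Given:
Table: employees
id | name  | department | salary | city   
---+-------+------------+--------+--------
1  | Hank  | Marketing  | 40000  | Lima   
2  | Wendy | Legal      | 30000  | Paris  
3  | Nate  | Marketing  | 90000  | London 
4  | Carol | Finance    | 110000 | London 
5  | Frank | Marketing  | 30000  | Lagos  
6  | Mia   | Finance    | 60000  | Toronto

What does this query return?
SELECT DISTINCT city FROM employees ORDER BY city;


All 'city' values (row order): Lima, Paris, London, London, Lagos, Toronto
Removing duplicates leaves 5 unique value(s).

5 values:
Lagos
Lima
London
Paris
Toronto


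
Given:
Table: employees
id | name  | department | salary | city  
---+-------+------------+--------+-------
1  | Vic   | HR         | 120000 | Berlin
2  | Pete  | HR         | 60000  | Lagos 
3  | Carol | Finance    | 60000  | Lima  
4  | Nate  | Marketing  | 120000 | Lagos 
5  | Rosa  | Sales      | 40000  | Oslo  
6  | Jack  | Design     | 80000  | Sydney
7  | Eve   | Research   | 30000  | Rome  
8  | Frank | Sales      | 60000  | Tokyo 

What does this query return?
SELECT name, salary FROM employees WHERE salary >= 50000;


Filtering: salary >= 50000
Matching: 6 rows

6 rows:
Vic, 120000
Pete, 60000
Carol, 60000
Nate, 120000
Jack, 80000
Frank, 60000


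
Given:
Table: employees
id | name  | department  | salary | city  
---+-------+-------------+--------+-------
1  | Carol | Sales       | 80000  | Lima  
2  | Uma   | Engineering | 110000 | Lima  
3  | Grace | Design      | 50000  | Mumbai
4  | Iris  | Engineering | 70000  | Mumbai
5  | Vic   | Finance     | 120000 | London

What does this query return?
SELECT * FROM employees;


SELECT * returns all 5 rows with all columns

5 rows:
1, Carol, Sales, 80000, Lima
2, Uma, Engineering, 110000, Lima
3, Grace, Design, 50000, Mumbai
4, Iris, Engineering, 70000, Mumbai
5, Vic, Finance, 120000, London


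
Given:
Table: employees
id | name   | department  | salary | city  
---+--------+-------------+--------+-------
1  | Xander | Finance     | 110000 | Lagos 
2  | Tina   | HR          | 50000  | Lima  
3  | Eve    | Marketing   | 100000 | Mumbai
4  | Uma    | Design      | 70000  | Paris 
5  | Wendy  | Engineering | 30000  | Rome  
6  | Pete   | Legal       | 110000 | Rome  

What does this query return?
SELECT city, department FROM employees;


Projecting columns: city, department

6 rows:
Lagos, Finance
Lima, HR
Mumbai, Marketing
Paris, Design
Rome, Engineering
Rome, Legal


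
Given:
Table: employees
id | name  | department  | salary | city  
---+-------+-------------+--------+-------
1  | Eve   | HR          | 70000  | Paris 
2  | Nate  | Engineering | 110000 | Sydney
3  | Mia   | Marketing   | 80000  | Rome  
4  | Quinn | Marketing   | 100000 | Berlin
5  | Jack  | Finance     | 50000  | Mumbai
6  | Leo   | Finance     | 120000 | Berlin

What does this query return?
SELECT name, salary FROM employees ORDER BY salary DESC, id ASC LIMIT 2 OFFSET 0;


Sort by salary DESC (id ASC tiebreak), then skip 0 and take 2
Rows 1 through 2

2 rows:
Leo, 120000
Nate, 110000


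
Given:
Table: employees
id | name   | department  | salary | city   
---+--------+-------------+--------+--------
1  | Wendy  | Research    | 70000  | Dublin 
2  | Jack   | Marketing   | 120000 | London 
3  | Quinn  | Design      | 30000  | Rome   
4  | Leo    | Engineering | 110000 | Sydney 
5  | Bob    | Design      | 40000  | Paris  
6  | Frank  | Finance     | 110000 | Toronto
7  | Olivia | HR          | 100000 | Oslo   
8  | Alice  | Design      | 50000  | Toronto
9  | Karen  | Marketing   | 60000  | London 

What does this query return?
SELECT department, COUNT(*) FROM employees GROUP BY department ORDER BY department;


Assigning each row to its department group:
  Wendy -> Research
  Jack -> Marketing
  Quinn -> Design
  Leo -> Engineering
  Bob -> Design
  Frank -> Finance
  Olivia -> HR
  Alice -> Design
  Karen -> Marketing


6 groups:
Design, 3
Engineering, 1
Finance, 1
HR, 1
Marketing, 2
Research, 1


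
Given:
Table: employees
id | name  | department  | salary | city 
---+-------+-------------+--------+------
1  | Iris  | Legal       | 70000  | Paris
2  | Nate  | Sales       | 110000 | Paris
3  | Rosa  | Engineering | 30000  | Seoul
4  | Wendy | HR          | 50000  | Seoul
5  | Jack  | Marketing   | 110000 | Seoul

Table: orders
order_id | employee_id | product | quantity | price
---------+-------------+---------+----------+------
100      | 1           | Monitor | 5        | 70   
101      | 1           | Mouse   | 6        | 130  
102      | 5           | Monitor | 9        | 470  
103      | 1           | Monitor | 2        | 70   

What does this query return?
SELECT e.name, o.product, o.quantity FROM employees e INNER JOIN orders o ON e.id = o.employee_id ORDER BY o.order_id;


Joining employees.id = orders.employee_id:
  employee Iris (id=1) -> order Monitor
  employee Iris (id=1) -> order Mouse
  employee Jack (id=5) -> order Monitor
  employee Iris (id=1) -> order Monitor


4 rows:
Iris, Monitor, 5
Iris, Mouse, 6
Jack, Monitor, 9
Iris, Monitor, 2


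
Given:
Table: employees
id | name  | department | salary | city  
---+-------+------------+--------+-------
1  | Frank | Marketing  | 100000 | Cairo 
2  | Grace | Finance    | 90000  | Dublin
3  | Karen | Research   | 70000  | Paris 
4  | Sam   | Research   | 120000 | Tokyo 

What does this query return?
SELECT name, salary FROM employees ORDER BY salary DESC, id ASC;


Sorting by salary DESC, then id ASC for ties

4 rows:
Sam, 120000
Frank, 100000
Grace, 90000
Karen, 70000


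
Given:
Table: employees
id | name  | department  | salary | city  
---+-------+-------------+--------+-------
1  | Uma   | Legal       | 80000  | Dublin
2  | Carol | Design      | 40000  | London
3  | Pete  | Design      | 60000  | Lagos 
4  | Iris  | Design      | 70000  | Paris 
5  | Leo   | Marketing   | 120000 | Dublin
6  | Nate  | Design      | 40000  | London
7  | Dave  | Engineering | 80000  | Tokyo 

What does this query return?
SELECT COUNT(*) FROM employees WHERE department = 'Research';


Counting rows where department = 'Research'


0


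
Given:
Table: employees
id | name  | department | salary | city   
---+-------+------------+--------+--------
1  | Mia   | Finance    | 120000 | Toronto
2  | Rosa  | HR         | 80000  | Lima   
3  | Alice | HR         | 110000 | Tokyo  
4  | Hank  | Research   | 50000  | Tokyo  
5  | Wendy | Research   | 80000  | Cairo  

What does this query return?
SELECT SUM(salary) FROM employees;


SUM(salary) = 120000 + 80000 + 110000 + 50000 + 80000 = 440000

440000


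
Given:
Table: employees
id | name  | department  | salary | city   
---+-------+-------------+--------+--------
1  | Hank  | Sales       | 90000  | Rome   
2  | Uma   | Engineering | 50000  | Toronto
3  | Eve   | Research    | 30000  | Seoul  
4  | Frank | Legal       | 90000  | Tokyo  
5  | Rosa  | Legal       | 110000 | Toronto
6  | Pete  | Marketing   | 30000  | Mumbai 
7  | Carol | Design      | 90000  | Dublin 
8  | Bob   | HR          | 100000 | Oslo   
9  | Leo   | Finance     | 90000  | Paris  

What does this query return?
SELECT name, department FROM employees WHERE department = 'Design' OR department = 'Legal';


Filtering: department = 'Design' OR 'Legal'
Matching: 3 rows

3 rows:
Frank, Legal
Rosa, Legal
Carol, Design


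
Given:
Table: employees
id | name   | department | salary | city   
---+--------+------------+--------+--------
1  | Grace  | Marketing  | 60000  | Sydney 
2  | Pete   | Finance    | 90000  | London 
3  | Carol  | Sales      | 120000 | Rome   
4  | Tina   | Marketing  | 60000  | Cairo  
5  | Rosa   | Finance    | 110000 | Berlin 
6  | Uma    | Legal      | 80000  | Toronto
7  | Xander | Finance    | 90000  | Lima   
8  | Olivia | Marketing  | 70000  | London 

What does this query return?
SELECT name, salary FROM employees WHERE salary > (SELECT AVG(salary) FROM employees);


Subquery: AVG(salary) = 85000.0
Filtering: salary > 85000.0
  Pete (90000) -> MATCH
  Carol (120000) -> MATCH
  Rosa (110000) -> MATCH
  Xander (90000) -> MATCH


4 rows:
Pete, 90000
Carol, 120000
Rosa, 110000
Xander, 90000


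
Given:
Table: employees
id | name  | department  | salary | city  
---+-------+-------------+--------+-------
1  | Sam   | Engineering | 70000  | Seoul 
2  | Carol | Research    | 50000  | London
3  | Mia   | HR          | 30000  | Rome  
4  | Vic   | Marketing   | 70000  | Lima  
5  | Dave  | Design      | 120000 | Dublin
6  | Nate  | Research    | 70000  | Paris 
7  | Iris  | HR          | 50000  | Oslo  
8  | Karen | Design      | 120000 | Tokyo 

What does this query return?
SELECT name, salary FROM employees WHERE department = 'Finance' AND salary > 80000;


Filtering: department = 'Finance' AND salary > 80000
Matching: 0 rows

Empty result set (0 rows)


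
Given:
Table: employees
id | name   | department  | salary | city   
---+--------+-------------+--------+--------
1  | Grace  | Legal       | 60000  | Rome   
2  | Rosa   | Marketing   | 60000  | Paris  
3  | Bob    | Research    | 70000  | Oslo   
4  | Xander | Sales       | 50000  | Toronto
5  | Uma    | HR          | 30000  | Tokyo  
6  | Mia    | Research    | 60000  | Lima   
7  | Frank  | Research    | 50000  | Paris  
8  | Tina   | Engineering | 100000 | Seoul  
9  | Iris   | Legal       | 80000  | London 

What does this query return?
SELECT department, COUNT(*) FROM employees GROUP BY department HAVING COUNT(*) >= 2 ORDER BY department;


Groups with count >= 2:
  Legal: 2 -> PASS
  Research: 3 -> PASS
  Engineering: 1 -> filtered out
  HR: 1 -> filtered out
  Marketing: 1 -> filtered out
  Sales: 1 -> filtered out


2 groups:
Legal, 2
Research, 3


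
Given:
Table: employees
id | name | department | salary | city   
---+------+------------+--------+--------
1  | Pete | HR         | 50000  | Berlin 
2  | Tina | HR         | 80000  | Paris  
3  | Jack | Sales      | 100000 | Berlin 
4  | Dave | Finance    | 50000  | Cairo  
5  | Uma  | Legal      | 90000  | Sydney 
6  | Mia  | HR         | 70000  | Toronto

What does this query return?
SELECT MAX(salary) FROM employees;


Salaries: 50000, 80000, 100000, 50000, 90000, 70000
MAX = 100000

100000


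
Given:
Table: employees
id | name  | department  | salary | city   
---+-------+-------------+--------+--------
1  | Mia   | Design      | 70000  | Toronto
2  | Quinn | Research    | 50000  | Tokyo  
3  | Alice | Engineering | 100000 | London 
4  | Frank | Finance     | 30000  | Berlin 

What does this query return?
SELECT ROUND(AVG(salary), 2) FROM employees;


SUM(salary) = 250000
COUNT = 4
ROUND(AVG, 2) = ROUND(250000 / 4, 2) = 62500.0

62500.0


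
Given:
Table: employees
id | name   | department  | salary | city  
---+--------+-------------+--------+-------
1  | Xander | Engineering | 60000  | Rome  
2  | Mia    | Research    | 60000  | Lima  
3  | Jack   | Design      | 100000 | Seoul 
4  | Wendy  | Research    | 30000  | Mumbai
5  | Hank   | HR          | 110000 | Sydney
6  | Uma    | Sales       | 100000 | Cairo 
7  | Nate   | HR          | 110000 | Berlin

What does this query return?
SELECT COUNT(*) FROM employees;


COUNT(*) counts all rows

7
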